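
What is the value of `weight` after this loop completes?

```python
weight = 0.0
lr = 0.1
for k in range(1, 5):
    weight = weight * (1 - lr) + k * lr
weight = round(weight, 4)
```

Moving average with lr=0.1
`weight` takes the values: 0.0 → 0.1 → 0.29 → 0.561 → 0.9049

Answer: 0.9049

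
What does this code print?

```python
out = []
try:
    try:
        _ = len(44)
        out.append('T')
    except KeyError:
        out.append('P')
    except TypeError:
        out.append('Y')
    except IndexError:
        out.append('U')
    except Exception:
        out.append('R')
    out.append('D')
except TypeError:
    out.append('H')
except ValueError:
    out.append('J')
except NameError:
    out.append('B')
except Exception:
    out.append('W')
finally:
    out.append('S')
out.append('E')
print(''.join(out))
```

Execution trace: 'Y' (inner except TypeError) → 'D' (try body, no exception) → 'S' (finally) → 'E' (after the try/except). Output: YDSE

Answer: YDSE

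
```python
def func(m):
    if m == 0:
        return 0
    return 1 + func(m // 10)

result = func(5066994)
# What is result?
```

Count of digits of 5066994: 7

Answer: 7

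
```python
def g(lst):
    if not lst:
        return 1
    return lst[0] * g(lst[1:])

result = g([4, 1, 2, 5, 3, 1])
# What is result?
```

Product over [4, 1, 2, 5, 3, 1] = 4 * 1 * 2 * 5 * 3 * 1 = 120

Answer: 120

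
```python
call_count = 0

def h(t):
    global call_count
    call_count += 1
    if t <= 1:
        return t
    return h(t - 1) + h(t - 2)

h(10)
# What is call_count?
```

Calls(t) = 1 + Calls(t-1) + Calls(t-2); Calls(0)=Calls(1)=1. For t=10 this gives 177.

Answer: 177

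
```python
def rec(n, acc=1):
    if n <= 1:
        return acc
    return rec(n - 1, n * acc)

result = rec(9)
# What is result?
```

Accumulator trace (n, acc): (9, 1) -> (8, 9) -> (7, 72) -> (6, 504) -> (5, 3024) -> (4, 15120) -> (3, 60480) -> (2, 181440) -> (1, 362880) -> return 362880

Answer: 362880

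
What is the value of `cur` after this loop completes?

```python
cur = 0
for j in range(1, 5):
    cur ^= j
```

XOR of 1 to 4
`cur` takes the values: 0 → 1 → 3 → 0 → 4

Answer: 4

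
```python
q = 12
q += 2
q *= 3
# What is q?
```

Trace:
`q = 12` → q = 12
`q += 2` → q = 14
`q *= 3` → q = 42
So q = 42

Answer: 42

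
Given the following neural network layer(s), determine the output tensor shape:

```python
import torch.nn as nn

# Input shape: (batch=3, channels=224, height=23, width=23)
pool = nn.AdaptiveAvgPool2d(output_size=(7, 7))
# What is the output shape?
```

Input: (3, 224, 23, 23) -> Output: (3, 224, 7, 7)

Answer: (3, 224, 7, 7)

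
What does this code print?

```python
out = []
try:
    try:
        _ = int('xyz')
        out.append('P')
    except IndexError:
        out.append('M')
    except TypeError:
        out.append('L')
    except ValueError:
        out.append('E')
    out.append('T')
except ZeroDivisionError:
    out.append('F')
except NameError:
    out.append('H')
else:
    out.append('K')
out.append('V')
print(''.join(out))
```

Execution trace: 'E' (inner except ValueError) → 'T' (try body, no exception) → 'K' (else) → 'V' (after the try/except). Output: ETKV

Answer: ETKV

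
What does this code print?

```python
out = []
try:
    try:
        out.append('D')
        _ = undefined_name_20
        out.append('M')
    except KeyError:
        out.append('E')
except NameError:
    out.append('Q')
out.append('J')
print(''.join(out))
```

Execution trace: 'D' (try body) → 'Q' (outer except NameError) → 'J' (after the try/except). Output: DQJ

Answer: DQJ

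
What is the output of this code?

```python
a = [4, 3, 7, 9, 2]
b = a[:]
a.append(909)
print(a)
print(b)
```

Key concept: slice [:] creates copy.
Step by step:
`a = [4, 3, 7, 9, 2]` → a = [4, 3, 7, 9, 2]
`b = a[:]` → b = [4, 3, 7, 9, 2]
`a.append(909)` → a = [4, 3, 7, 9, 2, 909]
`print(a)` → prints [4, 3, 7, 9, 2, 909]
`print(b)` → prints [4, 3, 7, 9, 2]

Answer:
[4, 3, 7, 9, 2, 909]
[4, 3, 7, 9, 2]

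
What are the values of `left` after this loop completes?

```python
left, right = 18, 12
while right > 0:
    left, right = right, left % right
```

GCD of 18 and 12
`left` takes the values: 18 → 12 → 6

Answer: 6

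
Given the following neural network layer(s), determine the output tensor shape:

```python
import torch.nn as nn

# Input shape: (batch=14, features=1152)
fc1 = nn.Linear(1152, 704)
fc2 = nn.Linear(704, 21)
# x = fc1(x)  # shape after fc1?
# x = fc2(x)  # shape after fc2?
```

Input: (14, 1152) -> after fc1: (14, 704) -> Output: (14, 21)

Answer: (14, 21)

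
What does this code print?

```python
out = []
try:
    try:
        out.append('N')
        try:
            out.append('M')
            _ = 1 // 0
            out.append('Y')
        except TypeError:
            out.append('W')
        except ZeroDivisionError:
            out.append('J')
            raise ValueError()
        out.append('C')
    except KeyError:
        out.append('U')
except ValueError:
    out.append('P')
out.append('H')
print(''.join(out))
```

Execution trace: 'N' (try body) → 'M' (inner try body) → 'J' (inner except ZeroDivisionError) → 'P' (outer except ValueError) → 'H' (after the try/except). Output: NMJPH

Answer: NMJPH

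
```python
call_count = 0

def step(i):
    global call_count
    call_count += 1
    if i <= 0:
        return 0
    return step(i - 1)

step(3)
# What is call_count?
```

Linear recursion stepping by 1: 4 calls from i=3 down to ≤0.

Answer: 4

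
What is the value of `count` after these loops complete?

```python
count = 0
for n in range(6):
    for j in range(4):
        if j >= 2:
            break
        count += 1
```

Inner breaks at 2, outer runs 6 times
`count` takes the values: 0 → 1 → 2 → 3 → 4 → 5 → 6 → 7 → 8 → 9 → 10 → 11 → 12

Answer: 12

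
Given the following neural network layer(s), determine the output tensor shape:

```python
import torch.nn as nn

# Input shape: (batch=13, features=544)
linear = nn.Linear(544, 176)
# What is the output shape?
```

Input: (13, 544) -> Output: (13, 176)

Answer: (13, 176)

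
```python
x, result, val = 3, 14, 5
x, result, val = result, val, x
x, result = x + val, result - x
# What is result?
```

Trace:
`x, result, val = 3, 14, 5` → x = 3; result = 14; val = 5
`x, result, val = result, val, x` → x = 14; result = 5; val = 3
`x, result = x + val, result - x` → x = 17; result = -9
So result = -9

Answer: -9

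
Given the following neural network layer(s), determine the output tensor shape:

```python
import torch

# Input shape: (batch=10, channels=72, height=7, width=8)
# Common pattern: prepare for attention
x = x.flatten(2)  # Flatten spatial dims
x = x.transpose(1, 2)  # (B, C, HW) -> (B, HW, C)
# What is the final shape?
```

Input: (10, 72, 7, 8) -> after flatten(2): (10, 72, 56) -> Output: (10, 56, 72)

Answer: (10, 56, 72)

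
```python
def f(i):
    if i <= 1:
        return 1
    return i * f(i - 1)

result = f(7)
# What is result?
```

f(7) = 7 * 6 * 5 * 4 * 3 * 2 * 1 = 5040

Answer: 5040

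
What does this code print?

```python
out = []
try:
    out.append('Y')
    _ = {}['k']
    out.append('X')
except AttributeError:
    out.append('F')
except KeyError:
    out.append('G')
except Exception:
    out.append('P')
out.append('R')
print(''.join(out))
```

Execution trace: 'Y' (try body) → 'G' (except KeyError) → 'R' (after the try/except). Output: YGR

Answer: YGR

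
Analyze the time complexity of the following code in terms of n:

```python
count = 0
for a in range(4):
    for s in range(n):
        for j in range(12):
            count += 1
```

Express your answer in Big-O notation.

Each loop level contributes: 1 × n × 1. Multiplying the contributions gives O(n).

Answer: O(n)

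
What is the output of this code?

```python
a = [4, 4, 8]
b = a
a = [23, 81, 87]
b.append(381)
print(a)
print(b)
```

Key concept: rebinding vs mutation: a is rebound to a new list, b still points at the original.
Step by step:
`a = [4, 4, 8]` → a = [4, 4, 8]
`b = a` → b = [4, 4, 8] (same object as a)
`a = [23, 81, 87]` → a = [23, 81, 87]
`b.append(381)` → b = [4, 4, 8, 381]
`print(a)` → prints [23, 81, 87]
`print(b)` → prints [4, 4, 8, 381]

Answer:
[23, 81, 87]
[4, 4, 8, 381]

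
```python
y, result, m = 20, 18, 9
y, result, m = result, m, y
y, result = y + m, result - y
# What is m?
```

Trace:
`y, result, m = 20, 18, 9` → y = 20; result = 18; m = 9
`y, result, m = result, m, y` → y = 18; result = 9; m = 20
`y, result = y + m, result - y` → y = 38; result = -9
So m = 20

Answer: 20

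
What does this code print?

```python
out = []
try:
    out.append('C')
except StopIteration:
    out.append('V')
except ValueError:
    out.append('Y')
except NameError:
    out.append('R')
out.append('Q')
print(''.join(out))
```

Execution trace: 'C' (try body, no exception) → 'Q' (after the try/except). Output: CQ

Answer: CQ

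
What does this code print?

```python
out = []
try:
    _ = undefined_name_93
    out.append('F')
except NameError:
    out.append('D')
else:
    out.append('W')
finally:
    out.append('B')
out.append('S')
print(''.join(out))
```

Execution trace: 'D' (except NameError) → 'B' (finally) → 'S' (after the try/except). Output: DBS

Answer: DBS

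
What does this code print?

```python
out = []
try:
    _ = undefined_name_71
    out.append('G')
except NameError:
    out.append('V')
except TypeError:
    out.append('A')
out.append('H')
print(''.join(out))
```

Execution trace: 'V' (except NameError) → 'H' (after the try/except). Output: VH

Answer: VH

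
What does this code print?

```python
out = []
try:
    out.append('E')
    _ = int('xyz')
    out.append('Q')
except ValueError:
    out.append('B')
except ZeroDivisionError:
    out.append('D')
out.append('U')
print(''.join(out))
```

Execution trace: 'E' (try body) → 'B' (except ValueError) → 'U' (after the try/except). Output: EBU

Answer: EBU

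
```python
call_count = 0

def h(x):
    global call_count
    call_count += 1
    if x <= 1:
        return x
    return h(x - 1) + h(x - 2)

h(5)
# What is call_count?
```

Calls(x) = 1 + Calls(x-1) + Calls(x-2); Calls(0)=Calls(1)=1. For x=5 this gives 15.

Answer: 15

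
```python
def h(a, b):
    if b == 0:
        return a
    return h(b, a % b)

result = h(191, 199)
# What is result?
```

h(191, 199) -> h(199, 191) -> h(191, 8) -> h(8, 7) -> h(7, 1) -> h(1, 0) -> 1

Answer: 1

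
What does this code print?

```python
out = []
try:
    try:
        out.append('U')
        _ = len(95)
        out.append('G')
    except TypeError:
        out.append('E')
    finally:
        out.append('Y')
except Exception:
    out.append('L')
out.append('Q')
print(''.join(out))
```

Execution trace: 'U' (inner try body) → 'E' (inner except TypeError) → 'Y' (inner finally) → 'Q' (after the try/except). Output: UEYQ

Answer: UEYQ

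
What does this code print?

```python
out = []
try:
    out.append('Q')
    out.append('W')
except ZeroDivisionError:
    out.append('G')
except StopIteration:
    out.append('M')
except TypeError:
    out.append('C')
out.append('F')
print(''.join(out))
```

Execution trace: 'Q' (try body) → 'W' (try body, no exception) → 'F' (after the try/except). Output: QWF

Answer: QWF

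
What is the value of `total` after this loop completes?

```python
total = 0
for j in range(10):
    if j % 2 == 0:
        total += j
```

Sum of even numbers 0 to 9
`total` takes the values: 0 → 2 → 6 → 12 → 20

Answer: 20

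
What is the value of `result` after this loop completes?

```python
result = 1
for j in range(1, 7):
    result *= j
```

6! = 720
`result` takes the values: 1 → 2 → 6 → 24 → 120 → 720

Answer: 720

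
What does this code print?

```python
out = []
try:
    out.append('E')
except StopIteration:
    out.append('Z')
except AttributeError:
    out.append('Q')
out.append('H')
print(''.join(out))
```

Execution trace: 'E' (try body, no exception) → 'H' (after the try/except). Output: EH

Answer: EH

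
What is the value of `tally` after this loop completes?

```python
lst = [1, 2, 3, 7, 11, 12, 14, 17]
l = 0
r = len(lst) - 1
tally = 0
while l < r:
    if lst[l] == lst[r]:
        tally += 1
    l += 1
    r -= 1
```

Count matching pairs from ends
`tally` takes the values: 0

Answer: 0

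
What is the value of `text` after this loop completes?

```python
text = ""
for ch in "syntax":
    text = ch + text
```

Reverse 'syntax'
`text` takes the values: "" → "s" → "ys" → "nys" → "tnys" → "atnys" → "xatnys"

Answer: "xatnys"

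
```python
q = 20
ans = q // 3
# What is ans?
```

Trace:
`q = 20` → q = 20
`ans = q // 3` → ans = 6
So ans = 6

Answer: 6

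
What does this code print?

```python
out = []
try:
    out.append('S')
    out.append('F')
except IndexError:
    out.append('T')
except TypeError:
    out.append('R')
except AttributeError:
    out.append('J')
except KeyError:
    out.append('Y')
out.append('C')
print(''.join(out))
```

Execution trace: 'S' (try body) → 'F' (try body, no exception) → 'C' (after the try/except). Output: SFC

Answer: SFC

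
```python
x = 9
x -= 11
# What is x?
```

Trace:
`x = 9` → x = 9
`x -= 11` → x = -2
So x = -2

Answer: -2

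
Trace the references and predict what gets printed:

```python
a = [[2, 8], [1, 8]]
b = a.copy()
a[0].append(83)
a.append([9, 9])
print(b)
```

Key concept: shallow copy with nested lists.
Step by step:
`a = [[2, 8], [1, 8]]` → a = [[2, 8], [1, 8]]
`b = a.copy()` → b = [[2, 8], [1, 8]]
`a[0].append(83)` → a = [[2, 8, 83], [1, 8]]; b = [[2, 8, 83], [1, 8]]
`a.append([9, 9])` → a = [[2, 8, 83], [1, 8], [9, 9]]
`print(b)` → prints [[2, 8, 83], [1, 8]]

Answer: [[2, 8, 83], [1, 8]]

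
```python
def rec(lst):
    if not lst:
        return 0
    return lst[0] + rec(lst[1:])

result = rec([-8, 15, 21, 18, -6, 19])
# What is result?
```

(-8) + 15 + 21 + 18 + (-6) + 19 + 0 = 59

Answer: 59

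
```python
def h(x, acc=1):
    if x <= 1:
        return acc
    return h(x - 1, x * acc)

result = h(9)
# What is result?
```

Accumulator trace (n, acc): (9, 1) -> (8, 9) -> (7, 72) -> (6, 504) -> (5, 3024) -> (4, 15120) -> (3, 60480) -> (2, 181440) -> (1, 362880) -> return 362880

Answer: 362880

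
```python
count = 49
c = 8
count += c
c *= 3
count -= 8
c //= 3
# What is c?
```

Trace:
`count = 49` → count = 49
`c = 8` → c = 8
`count += c` → count = 57
`c *= 3` → c = 24
`count -= 8` → count = 49
`c //= 3` → c = 8
So c = 8

Answer: 8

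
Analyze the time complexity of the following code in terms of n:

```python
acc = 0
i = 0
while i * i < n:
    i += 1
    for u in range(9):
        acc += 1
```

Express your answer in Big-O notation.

Each loop level contributes: √n × 1. Multiplying the contributions gives O(√n).

Answer: O(√n)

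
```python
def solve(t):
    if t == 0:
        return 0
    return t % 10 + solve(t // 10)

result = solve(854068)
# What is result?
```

Sum of digits of 854068: 8 + 6 + 0 + 4 + 5 + 8 = 31

Answer: 31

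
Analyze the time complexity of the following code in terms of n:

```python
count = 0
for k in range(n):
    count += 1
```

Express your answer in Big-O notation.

Each loop level contributes: n. Multiplying the contributions gives O(n).

Answer: O(n)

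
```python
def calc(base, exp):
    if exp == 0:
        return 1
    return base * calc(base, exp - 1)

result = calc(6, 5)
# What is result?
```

calc(6, 5) = 6 * 6 * 6 * 6 * 6 = 7776

Answer: 7776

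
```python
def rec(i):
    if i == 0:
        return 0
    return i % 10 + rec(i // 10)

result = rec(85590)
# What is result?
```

Sum of digits of 85590: 0 + 9 + 5 + 5 + 8 = 27

Answer: 27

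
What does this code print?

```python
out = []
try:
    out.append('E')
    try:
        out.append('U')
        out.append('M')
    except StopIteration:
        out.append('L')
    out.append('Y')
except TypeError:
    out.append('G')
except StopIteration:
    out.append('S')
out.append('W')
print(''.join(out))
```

Execution trace: 'E' (try body) → 'U' (inner try body) → 'M' (inner try body, no exception) → 'Y' (try body, no exception) → 'W' (after the try/except). Output: EUMYW

Answer: EUMYW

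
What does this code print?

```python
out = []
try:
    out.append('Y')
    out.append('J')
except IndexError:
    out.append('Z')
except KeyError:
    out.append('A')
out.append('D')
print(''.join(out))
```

Execution trace: 'Y' (try body) → 'J' (try body, no exception) → 'D' (after the try/except). Output: YJD

Answer: YJD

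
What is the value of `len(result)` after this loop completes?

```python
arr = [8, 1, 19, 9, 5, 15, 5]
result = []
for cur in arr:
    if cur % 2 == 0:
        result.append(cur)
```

Count even numbers in [8, 1, 19, 9, 5, 15, 5]
`result` takes the values: [] → [8]
So `len(result)` = 1

Answer: 1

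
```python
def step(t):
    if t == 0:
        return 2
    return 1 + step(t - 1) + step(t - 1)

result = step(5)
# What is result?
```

step(t) = 1 + 2·step(t-1), step(0)=2. Closed form: (2+1)·2^5 - 1 = 95.

Answer: 95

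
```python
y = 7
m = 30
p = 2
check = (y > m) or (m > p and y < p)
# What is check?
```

Trace:
`y = 7` → y = 7
`m = 30` → m = 30
`p = 2` → p = 2
`check = (y > m) or (m > p and y < p)` → check = False
So check = False

Answer: False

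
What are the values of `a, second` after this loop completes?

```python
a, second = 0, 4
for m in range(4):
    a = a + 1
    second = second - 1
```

a goes 0→4, second goes 4→0
`a, second` takes the values: (0, 4) → (1, 4) → (1, 3) → (2, 3) → (2, 2) → (3, 2) → (3, 1) → (4, 1) → (4, 0)

Answer: 4, 0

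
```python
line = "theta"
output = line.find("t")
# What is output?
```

Trace:
`line = "theta"` → line = 'theta'
`output = line.find("t")` → output = 0
So output = 0

Answer: 0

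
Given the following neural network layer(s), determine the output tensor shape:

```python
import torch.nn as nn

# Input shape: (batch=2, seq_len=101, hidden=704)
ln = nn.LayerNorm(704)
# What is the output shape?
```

Input: (2, 101, 704) -> Output: (2, 101, 704)

Answer: (2, 101, 704)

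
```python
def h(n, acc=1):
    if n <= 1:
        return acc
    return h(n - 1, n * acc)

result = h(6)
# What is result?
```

Accumulator trace (n, acc): (6, 1) -> (5, 6) -> (4, 30) -> (3, 120) -> (2, 360) -> (1, 720) -> return 720

Answer: 720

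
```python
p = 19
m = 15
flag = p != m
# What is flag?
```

Trace:
`p = 19` → p = 19
`m = 15` → m = 15
`flag = p != m` → flag = True
So flag = True

Answer: True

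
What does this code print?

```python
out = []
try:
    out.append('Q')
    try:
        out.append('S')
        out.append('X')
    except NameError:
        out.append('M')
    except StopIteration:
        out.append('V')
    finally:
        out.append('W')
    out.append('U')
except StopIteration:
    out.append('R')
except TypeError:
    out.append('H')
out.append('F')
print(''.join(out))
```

Execution trace: 'Q' (try body) → 'S' (inner try body) → 'X' (inner try body, no exception) → 'W' (inner finally) → 'U' (try body, no exception) → 'F' (after the try/except). Output: QSXWUF

Answer: QSXWUF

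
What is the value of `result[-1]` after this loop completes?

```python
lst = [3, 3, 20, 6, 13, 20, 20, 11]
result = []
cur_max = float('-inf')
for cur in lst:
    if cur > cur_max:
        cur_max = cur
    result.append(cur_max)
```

Running max ends at 20
`result` takes the values: [] → [3] → [3, 3] → [3, 3, 20] → [3, 3, 20, 20] → [3, 3, 20, 20, 20] → [3, 3, 20, 20, 20, 20] → [3, 3, 20, 20, 20, 20, 20] → [3, 3, 20, 20, 20, 20, 20, 20]
So `result[-1]` = 20

Answer: 20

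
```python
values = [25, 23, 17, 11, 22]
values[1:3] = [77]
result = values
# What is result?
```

Trace:
`values = [25, 23, 17, 11, 22]` → values = [25, 23, 17, 11, 22]
`values[1:3] = [77]` → values = [25, 77, 11, 22]
`result = values` → result = [25, 77, 11, 22]
So result = [25, 77, 11, 22]

Answer: [25, 77, 11, 22]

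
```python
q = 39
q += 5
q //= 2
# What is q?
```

Trace:
`q = 39` → q = 39
`q += 5` → q = 44
`q //= 2` → q = 22
So q = 22

Answer: 22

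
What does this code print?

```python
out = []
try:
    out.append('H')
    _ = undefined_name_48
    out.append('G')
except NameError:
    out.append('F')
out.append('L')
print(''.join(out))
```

Execution trace: 'H' (try body) → 'F' (except NameError) → 'L' (after the try/except). Output: HFL

Answer: HFL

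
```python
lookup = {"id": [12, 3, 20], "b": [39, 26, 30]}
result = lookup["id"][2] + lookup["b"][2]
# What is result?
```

Trace:
`lookup = {"id": [12, 3, 20], "b": [39, 26, 30]}` → lookup = {'id': [12, 3, 20], 'b': [39, 26, 30]}
`result = lookup["id"][2] + lookup["b"][2]` → result = 50
So result = 50

Answer: 50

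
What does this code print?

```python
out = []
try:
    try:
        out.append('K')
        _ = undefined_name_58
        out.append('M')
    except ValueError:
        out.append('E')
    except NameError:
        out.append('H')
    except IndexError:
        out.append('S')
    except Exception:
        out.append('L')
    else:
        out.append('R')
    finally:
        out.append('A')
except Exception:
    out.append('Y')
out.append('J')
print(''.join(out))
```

Execution trace: 'K' (inner try body) → 'H' (inner except NameError) → 'A' (inner finally) → 'J' (after the try/except). Output: KHAJ

Answer: KHAJ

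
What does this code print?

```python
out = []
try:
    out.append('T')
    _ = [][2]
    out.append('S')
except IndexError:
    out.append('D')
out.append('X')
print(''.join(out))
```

Execution trace: 'T' (try body) → 'D' (except IndexError) → 'X' (after the try/except). Output: TDX

Answer: TDX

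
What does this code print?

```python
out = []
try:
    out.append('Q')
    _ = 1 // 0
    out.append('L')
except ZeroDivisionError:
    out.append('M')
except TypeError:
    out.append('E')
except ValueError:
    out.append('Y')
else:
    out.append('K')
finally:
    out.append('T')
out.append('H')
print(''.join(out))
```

Execution trace: 'Q' (try body) → 'M' (except ZeroDivisionError) → 'T' (finally) → 'H' (after the try/except). Output: QMTH

Answer: QMTH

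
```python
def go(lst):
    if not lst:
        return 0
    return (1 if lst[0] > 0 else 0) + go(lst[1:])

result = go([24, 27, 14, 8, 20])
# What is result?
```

Count of positive elements in [24, 27, 14, 8, 20] = 5

Answer: 5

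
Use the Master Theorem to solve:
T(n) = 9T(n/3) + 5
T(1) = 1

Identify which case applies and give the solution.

a=9, b=3, f(n)=5. log_3(9) = 2. Since c=0 < 2, Case 1 applies: T(n) = Θ(n^log_b(a)) = O(n^2).

Answer: O(n^2) - Case 1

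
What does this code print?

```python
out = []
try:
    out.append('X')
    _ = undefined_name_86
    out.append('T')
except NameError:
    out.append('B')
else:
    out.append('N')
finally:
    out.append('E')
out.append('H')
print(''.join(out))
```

Execution trace: 'X' (try body) → 'B' (except NameError) → 'E' (finally) → 'H' (after the try/except). Output: XBEH

Answer: XBEH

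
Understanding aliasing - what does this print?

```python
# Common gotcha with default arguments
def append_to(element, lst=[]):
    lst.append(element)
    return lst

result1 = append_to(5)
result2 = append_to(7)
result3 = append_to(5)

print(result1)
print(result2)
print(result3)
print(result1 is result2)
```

Key concept: mutable default argument gotcha.
Step by step:
`result1 = append_to(5)` → result1 = [5]
`result2 = append_to(7)` → result1 = [5, 7] (same object as result2); result2 = [5, 7] (same object as result1)
`result3 = append_to(5)` → result1 = [5, 7, 5] (same object as result2, result3); result2 = [5, 7, 5] (same object as result1, result3); result3 = [5, 7, 5] (same object as result1, result2)
`print(result1)` → prints [5, 7, 5]
`print(result2)` → prints [5, 7, 5]
`print(result3)` → prints [5, 7, 5]
`print(result1 is result2)` → prints True

Answer:
[5, 7, 5]
[5, 7, 5]
[5, 7, 5]
True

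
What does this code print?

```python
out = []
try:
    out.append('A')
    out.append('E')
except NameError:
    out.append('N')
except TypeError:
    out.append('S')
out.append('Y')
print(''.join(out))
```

Execution trace: 'A' (try body) → 'E' (try body, no exception) → 'Y' (after the try/except). Output: AEY

Answer: AEY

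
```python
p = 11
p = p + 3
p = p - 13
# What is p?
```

Trace:
`p = 11` → p = 11
`p = p + 3` → p = 14
`p = p - 13` → p = 1
So p = 1

Answer: 1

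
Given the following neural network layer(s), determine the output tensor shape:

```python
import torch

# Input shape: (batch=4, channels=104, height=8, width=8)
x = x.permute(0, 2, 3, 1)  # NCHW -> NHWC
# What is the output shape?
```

Input: (4, 104, 8, 8) -> Output: (4, 8, 8, 104)

Answer: (4, 8, 8, 104)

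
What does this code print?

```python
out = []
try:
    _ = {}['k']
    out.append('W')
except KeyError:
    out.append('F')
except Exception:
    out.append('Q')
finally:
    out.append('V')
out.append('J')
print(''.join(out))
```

Execution trace: 'F' (except KeyError) → 'V' (finally) → 'J' (after the try/except). Output: FVJ

Answer: FVJ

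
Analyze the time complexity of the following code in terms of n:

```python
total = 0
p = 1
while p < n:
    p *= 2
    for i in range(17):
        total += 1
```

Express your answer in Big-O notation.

Each loop level contributes: log n × 1. Multiplying the contributions gives O(log n).

Answer: O(log n)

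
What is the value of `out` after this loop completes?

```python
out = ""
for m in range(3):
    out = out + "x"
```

Repeat 'x' 3 times
`out` takes the values: "" → "x" → "xx" → "xxx"

Answer: "xxx"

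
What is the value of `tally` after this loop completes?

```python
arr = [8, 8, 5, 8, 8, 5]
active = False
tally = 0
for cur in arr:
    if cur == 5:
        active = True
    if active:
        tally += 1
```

Count elements after first 5 in [8, 8, 5, 8, 8, 5]
`tally` takes the values: 0 → 1 → 2 → 3 → 4

Answer: 4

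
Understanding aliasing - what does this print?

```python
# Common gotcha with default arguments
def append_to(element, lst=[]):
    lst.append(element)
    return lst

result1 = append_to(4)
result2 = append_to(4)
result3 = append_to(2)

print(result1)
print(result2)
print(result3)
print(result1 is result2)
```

Key concept: mutable default argument gotcha.
Step by step:
`result1 = append_to(4)` → result1 = [4]
`result2 = append_to(4)` → result1 = [4, 4] (same object as result2); result2 = [4, 4] (same object as result1)
`result3 = append_to(2)` → result1 = [4, 4, 2] (same object as result2, result3); result2 = [4, 4, 2] (same object as result1, result3); result3 = [4, 4, 2] (same object as result1, result2)
`print(result1)` → prints [4, 4, 2]
`print(result2)` → prints [4, 4, 2]
`print(result3)` → prints [4, 4, 2]
`print(result1 is result2)` → prints True

Answer:
[4, 4, 2]
[4, 4, 2]
[4, 4, 2]
True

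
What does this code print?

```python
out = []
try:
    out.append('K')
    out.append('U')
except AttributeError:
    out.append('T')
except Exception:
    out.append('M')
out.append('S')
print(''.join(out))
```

Execution trace: 'K' (try body) → 'U' (try body, no exception) → 'S' (after the try/except). Output: KUS

Answer: KUS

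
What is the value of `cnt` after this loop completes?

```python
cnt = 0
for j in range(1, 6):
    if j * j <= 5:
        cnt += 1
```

Count numbers where j² ≤ 5
`cnt` takes the values: 0 → 1 → 2

Answer: 2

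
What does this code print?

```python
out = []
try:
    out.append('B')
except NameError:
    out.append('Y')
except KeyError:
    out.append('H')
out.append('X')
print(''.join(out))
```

Execution trace: 'B' (try body, no exception) → 'X' (after the try/except). Output: BX

Answer: BX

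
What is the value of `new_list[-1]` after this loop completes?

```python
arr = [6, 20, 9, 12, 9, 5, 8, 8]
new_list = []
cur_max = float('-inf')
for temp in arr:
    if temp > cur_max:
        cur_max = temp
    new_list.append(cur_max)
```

Running max ends at 20
`new_list` takes the values: [] → [6] → [6, 20] → [6, 20, 20] → [6, 20, 20, 20] → [6, 20, 20, 20, 20] → [6, 20, 20, 20, 20, 20] → [6, 20, 20, 20, 20, 20, 20] → [6, 20, 20, 20, 20, 20, 20, 20]
So `new_list[-1]` = 20

Answer: 20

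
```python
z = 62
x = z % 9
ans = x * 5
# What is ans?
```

Trace:
`z = 62` → z = 62
`x = z % 9` → x = 8
`ans = x * 5` → ans = 40
So ans = 40

Answer: 40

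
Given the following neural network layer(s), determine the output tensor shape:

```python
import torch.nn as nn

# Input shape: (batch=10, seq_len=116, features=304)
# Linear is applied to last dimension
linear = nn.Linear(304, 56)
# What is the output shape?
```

Input: (10, 116, 304) -> Output: (10, 116, 56)

Answer: (10, 116, 56)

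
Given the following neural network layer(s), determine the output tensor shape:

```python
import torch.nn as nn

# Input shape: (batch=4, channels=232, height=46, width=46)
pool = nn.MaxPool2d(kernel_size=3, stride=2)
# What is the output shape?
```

Input: (4, 232, 46, 46) -> Output: (4, 232, 22, 22)

Answer: (4, 232, 22, 22)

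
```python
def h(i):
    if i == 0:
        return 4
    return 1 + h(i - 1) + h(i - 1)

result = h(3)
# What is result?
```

h(i) = 1 + 2·h(i-1), h(0)=4. Closed form: (4+1)·2^3 - 1 = 39.

Answer: 39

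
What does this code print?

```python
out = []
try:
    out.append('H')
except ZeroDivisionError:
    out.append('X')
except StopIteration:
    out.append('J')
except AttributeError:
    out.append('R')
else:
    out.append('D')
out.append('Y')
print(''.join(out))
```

Execution trace: 'H' (try body, no exception) → 'D' (else) → 'Y' (after the try/except). Output: HDY

Answer: HDY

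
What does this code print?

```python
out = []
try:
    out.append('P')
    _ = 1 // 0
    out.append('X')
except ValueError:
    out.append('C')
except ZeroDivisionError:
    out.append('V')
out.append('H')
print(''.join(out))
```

Execution trace: 'P' (try body) → 'V' (except ZeroDivisionError) → 'H' (after the try/except). Output: PVH

Answer: PVH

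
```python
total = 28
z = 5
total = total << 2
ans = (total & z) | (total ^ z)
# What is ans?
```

Trace:
`total = 28` → total = 28
`z = 5` → z = 5
`total = total << 2` → total = 112
`ans = (total & z) | (total ^ z)` → ans = 117
So ans = 117

Answer: 117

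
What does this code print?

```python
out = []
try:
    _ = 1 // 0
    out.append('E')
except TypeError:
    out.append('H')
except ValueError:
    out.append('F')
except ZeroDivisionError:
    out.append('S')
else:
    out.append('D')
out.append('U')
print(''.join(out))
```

Execution trace: 'S' (except ZeroDivisionError) → 'U' (after the try/except). Output: SU

Answer: SU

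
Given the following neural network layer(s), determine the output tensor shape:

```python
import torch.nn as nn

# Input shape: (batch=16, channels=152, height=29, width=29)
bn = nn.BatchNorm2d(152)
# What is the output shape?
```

Input: (16, 152, 29, 29) -> Output: (16, 152, 29, 29)

Answer: (16, 152, 29, 29)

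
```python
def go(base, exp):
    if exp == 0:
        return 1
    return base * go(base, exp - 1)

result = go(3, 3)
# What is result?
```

go(3, 3) = 3 * 3 * 3 = 27

Answer: 27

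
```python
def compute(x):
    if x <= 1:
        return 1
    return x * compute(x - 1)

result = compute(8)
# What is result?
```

compute(8) = 8 * 7 * 6 * 5 * 4 * 3 * 2 * 1 = 40320

Answer: 40320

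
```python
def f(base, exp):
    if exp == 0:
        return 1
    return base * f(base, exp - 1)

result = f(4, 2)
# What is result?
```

f(4, 2) = 4 * 4 = 16

Answer: 16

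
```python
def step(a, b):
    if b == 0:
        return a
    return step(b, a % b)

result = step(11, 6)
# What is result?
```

step(11, 6) -> step(6, 5) -> step(5, 1) -> step(1, 0) -> 1

Answer: 1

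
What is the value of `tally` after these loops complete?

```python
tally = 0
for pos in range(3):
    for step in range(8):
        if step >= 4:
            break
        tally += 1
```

Inner breaks at 4, outer runs 3 times
`tally` takes the values: 0 → 1 → 2 → 3 → 4 → 5 → 6 → 7 → 8 → 9 → 10 → 11 → 12

Answer: 12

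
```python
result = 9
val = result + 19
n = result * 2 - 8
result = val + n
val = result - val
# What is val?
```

Trace:
`result = 9` → result = 9
`val = result + 19` → val = 28
`n = result * 2 - 8` → n = 10
`result = val + n` → result = 38
`val = result - val` → val = 10
So val = 10

Answer: 10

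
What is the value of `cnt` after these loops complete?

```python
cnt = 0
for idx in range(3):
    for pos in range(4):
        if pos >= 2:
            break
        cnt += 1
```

Inner breaks at 2, outer runs 3 times
`cnt` takes the values: 0 → 1 → 2 → 3 → 4 → 5 → 6

Answer: 6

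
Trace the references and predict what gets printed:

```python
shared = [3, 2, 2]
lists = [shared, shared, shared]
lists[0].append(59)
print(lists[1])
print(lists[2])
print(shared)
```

Key concept: list of same reference.
Step by step:
`shared = [3, 2, 2]` → shared = [3, 2, 2]
`lists = [shared, shared, shared]` → lists = [[3, 2, 2], [3, 2, 2], [3, 2, 2]]
`lists[0].append(59)` → shared = [3, 2, 2, 59]; lists = [[3, 2, 2, 59], [3, 2, 2, 59], [3, 2, 2, 59]]
`print(lists[1])` → prints [3, 2, 2, 59]
`print(lists[2])` → prints [3, 2, 2, 59]
`print(shared)` → prints [3, 2, 2, 59]

Answer:
[3, 2, 2, 59]
[3, 2, 2, 59]
[3, 2, 2, 59]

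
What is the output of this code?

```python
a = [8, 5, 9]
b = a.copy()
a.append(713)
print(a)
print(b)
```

Key concept: list.copy() creates independent copy.
Step by step:
`a = [8, 5, 9]` → a = [8, 5, 9]
`b = a.copy()` → b = [8, 5, 9]
`a.append(713)` → a = [8, 5, 9, 713]
`print(a)` → prints [8, 5, 9, 713]
`print(b)` → prints [8, 5, 9]

Answer:
[8, 5, 9, 713]
[8, 5, 9]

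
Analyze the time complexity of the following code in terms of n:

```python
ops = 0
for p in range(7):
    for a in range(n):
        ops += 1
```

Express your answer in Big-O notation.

Each loop level contributes: 1 × n. Multiplying the contributions gives O(n).

Answer: O(n)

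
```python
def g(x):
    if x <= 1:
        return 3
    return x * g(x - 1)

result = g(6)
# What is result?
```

g(6) = 6 * 5 * 4 * 3 * 2 * 3 = 2160

Answer: 2160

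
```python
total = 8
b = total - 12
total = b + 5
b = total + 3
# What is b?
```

Trace:
`total = 8` → total = 8
`b = total - 12` → b = -4
`total = b + 5` → total = 1
`b = total + 3` → b = 4
So b = 4

Answer: 4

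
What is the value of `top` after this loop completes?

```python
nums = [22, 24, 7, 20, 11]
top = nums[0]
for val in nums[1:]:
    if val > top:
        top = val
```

Maximum of [22, 24, 7, 20, 11]
`top` takes the values: 22 → 24

Answer: 24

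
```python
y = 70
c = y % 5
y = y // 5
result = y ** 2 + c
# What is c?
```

Trace:
`y = 70` → y = 70
`c = y % 5` → c = 0
`y = y // 5` → y = 14
`result = y ** 2 + c` → result = 196
So c = 0

Answer: 0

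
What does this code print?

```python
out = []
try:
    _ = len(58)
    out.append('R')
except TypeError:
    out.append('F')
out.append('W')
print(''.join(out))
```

Execution trace: 'F' (except TypeError) → 'W' (after the try/except). Output: FW

Answer: FW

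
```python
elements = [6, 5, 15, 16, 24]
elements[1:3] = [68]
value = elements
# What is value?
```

Trace:
`elements = [6, 5, 15, 16, 24]` → elements = [6, 5, 15, 16, 24]
`elements[1:3] = [68]` → elements = [6, 68, 16, 24]
`value = elements` → value = [6, 68, 16, 24]
So value = [6, 68, 16, 24]

Answer: [6, 68, 16, 24]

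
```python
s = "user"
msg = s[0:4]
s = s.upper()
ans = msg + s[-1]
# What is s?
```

Trace:
`s = "user"` → s = 'user'
`msg = s[0:4]` → msg = 'user'
`s = s.upper()` → s = 'USER'
`ans = msg + s[-1]` → ans = 'userR'
So s = 'USER'

Answer: 'USER'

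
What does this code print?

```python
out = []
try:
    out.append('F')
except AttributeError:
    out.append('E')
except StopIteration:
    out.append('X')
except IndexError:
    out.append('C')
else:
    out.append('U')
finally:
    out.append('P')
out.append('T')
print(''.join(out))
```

Execution trace: 'F' (try body, no exception) → 'U' (else) → 'P' (finally) → 'T' (after the try/except). Output: FUPT

Answer: FUPT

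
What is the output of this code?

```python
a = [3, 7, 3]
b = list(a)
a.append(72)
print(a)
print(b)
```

Key concept: list() constructor creates copy.
Step by step:
`a = [3, 7, 3]` → a = [3, 7, 3]
`b = list(a)` → b = [3, 7, 3]
`a.append(72)` → a = [3, 7, 3, 72]
`print(a)` → prints [3, 7, 3, 72]
`print(b)` → prints [3, 7, 3]

Answer:
[3, 7, 3, 72]
[3, 7, 3]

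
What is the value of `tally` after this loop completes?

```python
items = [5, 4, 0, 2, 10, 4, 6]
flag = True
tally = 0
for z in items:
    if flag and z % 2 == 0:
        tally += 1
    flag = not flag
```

Count even values at even positions
`tally` takes the values: 0 → 1 → 2 → 3

Answer: 3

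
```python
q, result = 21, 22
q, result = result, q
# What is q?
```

Trace:
`q, result = 21, 22` → q = 21; result = 22
`q, result = result, q` → q = 22; result = 21
So q = 22

Answer: 22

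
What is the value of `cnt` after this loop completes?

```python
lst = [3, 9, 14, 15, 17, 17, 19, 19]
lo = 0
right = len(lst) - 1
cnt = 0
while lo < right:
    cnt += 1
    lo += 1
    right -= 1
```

Iterations until pointers meet (list length 8)
`cnt` takes the values: 0 → 1 → 2 → 3 → 4

Answer: 4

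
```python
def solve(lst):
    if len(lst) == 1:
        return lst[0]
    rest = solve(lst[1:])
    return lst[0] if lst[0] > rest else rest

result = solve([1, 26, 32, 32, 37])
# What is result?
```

Recursive max over [1, 26, 32, 32, 37] = 37

Answer: 37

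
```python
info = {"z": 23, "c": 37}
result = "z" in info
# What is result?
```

Trace:
`info = {"z": 23, "c": 37}` → info = {'z': 23, 'c': 37}
`result = "z" in info` → result = True
So result = True

Answer: True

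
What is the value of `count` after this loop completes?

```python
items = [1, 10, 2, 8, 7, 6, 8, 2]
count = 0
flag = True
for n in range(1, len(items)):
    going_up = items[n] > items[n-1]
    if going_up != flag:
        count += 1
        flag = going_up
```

Count direction changes in [1, 10, 2, 8, 7, 6, 8, 2]
`count` takes the values: 0 → 1 → 2 → 3 → 4 → 5

Answer: 5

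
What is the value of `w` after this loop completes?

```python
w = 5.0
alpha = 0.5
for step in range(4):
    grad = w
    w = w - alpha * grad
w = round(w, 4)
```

Gradient descent: w = 5.0 * (1 - 0.5)^4
`w` takes the values: 5.0 → 2.5 → 1.25 → 0.625 → 0.3125

Answer: 0.3125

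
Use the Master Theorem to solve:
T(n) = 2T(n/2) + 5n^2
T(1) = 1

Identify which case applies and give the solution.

a=2, b=2, f(n)=5n^2. log_2(2) = 1. Since c=2 > 1 and the regularity condition holds (2(n/2)^2 = (2/2^2)n^2 with 2/2^2 < 1), Case 3 applies: T(n) = Θ(f(n)) = O(n^2).

Answer: O(n^2) - Case 3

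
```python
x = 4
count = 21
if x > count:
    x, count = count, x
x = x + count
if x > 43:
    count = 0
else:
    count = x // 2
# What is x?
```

Trace:
`x = 4` → x = 4
`count = 21` → count = 21
`if x > count: ...` → x > count is False → no variable changes
`x = x + count` → x = 25
`if x > 43: ...` → x > 43 is False, take else branch → count = 12
So x = 25

Answer: 25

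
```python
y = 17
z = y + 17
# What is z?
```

Trace:
`y = 17` → y = 17
`z = y + 17` → z = 34
So z = 34

Answer: 34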